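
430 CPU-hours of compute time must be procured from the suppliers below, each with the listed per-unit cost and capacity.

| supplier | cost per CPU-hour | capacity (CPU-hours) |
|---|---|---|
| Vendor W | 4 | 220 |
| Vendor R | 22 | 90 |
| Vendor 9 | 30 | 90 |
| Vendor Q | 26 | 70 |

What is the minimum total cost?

Use suppliers in increasing cost order.
Vendor W (4): use full 220 ; 210 CPU-hours to go.
Take 90 from Vendor R at 22 ; need 120 more.
Vendor Q at 26: take all 70 CPU-hours ; 50 still needed.
Vendor 9 (30): take the remaining 50 ; done.
Cost = 220×4 + 90×22 + 70×26 + 50×30 = 6180.

6180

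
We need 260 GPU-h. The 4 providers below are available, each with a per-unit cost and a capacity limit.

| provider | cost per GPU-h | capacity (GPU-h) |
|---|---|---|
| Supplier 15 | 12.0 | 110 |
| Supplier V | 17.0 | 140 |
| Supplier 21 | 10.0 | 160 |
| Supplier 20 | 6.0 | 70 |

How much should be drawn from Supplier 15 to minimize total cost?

30

Fill from the cheapest provider first.
Take 70 from Supplier 20 at 6.0 — need 190 more.
Supplier 21 (10.0): use full 160 — 30 GPU-h to go.
Supplier 15 (12.0): take the remaining 30 — done.
Supplier V: unused.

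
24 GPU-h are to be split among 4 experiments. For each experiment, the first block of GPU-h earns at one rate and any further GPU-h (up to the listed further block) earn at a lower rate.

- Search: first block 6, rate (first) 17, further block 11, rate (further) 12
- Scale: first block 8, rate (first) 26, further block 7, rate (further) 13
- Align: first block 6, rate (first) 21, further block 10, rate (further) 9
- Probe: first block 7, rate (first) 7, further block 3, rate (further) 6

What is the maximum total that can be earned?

Rank every tier by rate: Scale/first 26 > Align/first 21 > Search/first 17 > Scale/second 13 > Search/second 12 > Align/second 9 > Probe/first 7 > Probe/second 6.
Scale/first (26): +8 — 16 left.
Fill Align first block (6 at 21) — 10 left.
Search first at 17: fill all 6 — 4 left.
Scale/second: +4 of 7 at 13; pool empty.
Total = 26×8 + 21×6 + 17×6 + 13×4 = 488.

488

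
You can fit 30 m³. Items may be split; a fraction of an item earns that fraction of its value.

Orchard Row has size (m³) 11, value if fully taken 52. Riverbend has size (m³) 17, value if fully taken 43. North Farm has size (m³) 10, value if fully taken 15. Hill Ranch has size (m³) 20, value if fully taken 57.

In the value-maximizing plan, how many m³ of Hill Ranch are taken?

19

Sort by value density: Orchard Row 52/11≈4.73, Hill Ranch 57/20≈2.85, Riverbend 43/17≈2.53, North Farm 15/10≈1.5.
All 11 m³ of Orchard Row fit (value 52) → 19 remain.
Fill the last 19 m³ with part of Hill Ranch: 19/20 of it earns 54.15.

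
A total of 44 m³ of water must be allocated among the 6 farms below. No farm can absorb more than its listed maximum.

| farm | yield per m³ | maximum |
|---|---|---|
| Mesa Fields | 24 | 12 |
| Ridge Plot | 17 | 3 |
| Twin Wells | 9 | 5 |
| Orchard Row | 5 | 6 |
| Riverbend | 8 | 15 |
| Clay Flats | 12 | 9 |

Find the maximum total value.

612

Order the farms by yield per m³: Mesa Fields 24 > Ridge Plot 17 > Clay Flats 12 > Twin Wells 9 > Riverbend 8 > Orchard Row 5.
Mesa Fields: +12 to 12 (cap) — 32 left.
Ridge Plot: +3 to 3 (cap) — 29 left.
Clay Flats takes 9 to reach its cap of 9 — 20 left.
Give Twin Wells 5 to hit its cap of 5 — 15 left.
Give Riverbend 15 to hit its cap of 15 — 0 left.
Total = 24×12 + 17×3 + 9×5 + 8×15 + 12×9 = 612.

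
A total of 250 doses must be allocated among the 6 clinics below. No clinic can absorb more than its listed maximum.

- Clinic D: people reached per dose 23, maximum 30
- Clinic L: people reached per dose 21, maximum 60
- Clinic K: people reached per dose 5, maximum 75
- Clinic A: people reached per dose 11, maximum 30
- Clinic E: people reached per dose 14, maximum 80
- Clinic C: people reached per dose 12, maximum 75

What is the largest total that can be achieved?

4025

Rank by people reached per dose: Clinic D 23 > Clinic L 21 > Clinic E 14 > Clinic C 12 > Clinic A 11 > Clinic K 5.
Clinic D: +30 to 30 (cap) — 220 left.
Clinic L: +60 to 60 (cap) — 160 left.
Clinic E: +80 to 80 (cap) — 80 left.
Clinic C: +75 to 75 (cap) — 5 left.
Clinic A has room for 30 but only 5 remain, so it gets 5.
Total = 23×30 + 21×60 + 11×5 + 14×80 + 12×75 = 4025.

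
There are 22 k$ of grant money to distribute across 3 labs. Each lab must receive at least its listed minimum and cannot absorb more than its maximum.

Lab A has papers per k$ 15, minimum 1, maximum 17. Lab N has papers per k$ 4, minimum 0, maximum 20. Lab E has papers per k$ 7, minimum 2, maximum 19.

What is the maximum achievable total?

Meeting every minimum uses 1+0+2 = 3 k$, leaving 19.
Order the labs by papers per k$: Lab A 15 > Lab E 7 > Lab N 4.
Give Lab A 16 more to hit its cap of 17 ; 3 left.
Only 3 left; Lab E takes them to reach 5.
Total = 15×17 + 7×5 = 290.

290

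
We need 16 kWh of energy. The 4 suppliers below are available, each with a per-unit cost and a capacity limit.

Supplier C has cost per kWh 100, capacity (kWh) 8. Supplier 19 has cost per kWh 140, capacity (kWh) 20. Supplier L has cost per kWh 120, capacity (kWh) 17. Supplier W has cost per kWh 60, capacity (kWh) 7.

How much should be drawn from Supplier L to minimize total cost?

1

Cheapest first:
Supplier W at 60: take all 7 kWh ; 9 still needed.
Take 8 from Supplier C at 100 ; need 1 more.
Take 1 from Supplier L at 120 to finish.
Supplier 19: unused.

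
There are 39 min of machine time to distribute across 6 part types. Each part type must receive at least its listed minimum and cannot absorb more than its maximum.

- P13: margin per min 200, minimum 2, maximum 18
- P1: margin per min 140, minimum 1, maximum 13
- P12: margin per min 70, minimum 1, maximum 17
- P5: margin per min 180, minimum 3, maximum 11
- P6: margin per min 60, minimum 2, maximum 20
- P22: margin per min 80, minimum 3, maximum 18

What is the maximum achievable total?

Meeting every minimum uses 2+1+1+3+2+3 = 12 min, leaving 27.
Rank by margin per min: P13 200 > P5 180 > P1 140 > P22 80 > P12 70 > P6 60.
Give P13 16 more to hit its cap of 18 ; 11 left.
P5 takes 8 more to reach its cap of 11 ; 3 left.
P1 has room for 12 more but only 3 remain, so it gets 4.
Total = 200×18 + 140×4 + 70×1 + 180×11 + 60×2 + 80×3 = 6570.

6570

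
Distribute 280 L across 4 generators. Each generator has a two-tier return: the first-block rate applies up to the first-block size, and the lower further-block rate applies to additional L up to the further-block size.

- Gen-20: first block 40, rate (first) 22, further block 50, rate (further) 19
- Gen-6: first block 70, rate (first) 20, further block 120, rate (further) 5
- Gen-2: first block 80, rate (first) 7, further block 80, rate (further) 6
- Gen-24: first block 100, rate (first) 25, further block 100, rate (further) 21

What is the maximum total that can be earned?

6280

Order all 8 blocks by rate: Gen-24/tier1 25 > Gen-20/tier1 22 > Gen-24/tier2 21 > Gen-6/tier1 20 > Gen-20/tier2 19 > Gen-2/tier1 7 > Gen-2/tier2 6 > Gen-6/tier2 5.
Gen-24/tier1 (25): +100 ; 180 left.
Gen-20/tier1 (22): +40 ; 140 left.
Gen-24/tier2 (21): +100 ; 40 left.
Gen-6 tier1 at 20: only 40 left, fill 40.
Total = 25×100 + 22×40 + 21×100 + 20×40 = 6280.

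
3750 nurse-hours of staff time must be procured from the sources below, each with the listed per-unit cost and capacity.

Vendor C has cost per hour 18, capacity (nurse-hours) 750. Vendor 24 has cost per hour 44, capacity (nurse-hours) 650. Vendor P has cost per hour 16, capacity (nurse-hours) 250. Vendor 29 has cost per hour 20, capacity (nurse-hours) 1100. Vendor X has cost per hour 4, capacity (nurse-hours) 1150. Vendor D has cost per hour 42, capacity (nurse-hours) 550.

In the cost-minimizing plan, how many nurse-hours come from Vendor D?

500

Cheapest first:
Vendor X at 4: take all 1150 nurse-hours → 2600 still needed.
Vendor P at 16: take all 250 nurse-hours → 2350 still needed.
Vendor C at 18: take all 750 nurse-hours → 1600 still needed.
Vendor 29 at 20: take all 1100 nurse-hours → 500 still needed.
Vendor D at 42: take 500 of its 550 → requirement met.
Vendor 24: unused.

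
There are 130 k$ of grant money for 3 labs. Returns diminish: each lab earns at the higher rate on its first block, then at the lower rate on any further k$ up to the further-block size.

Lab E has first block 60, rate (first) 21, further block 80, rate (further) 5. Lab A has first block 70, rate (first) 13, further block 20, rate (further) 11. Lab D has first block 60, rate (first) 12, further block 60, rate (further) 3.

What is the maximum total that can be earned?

Treat each block as its own option and order by rate: Lab E/T1 21 > Lab A/T1 13 > Lab D/T1 12 > Lab A/T2 11 > Lab E/T2 5 > Lab D/T2 3.
Lab E/T1 (21): +60 → 70 left.
Lab A T1 at 13: fill all 70 → 0 left.
Total = 21×60 + 13×70 = 2170.

2170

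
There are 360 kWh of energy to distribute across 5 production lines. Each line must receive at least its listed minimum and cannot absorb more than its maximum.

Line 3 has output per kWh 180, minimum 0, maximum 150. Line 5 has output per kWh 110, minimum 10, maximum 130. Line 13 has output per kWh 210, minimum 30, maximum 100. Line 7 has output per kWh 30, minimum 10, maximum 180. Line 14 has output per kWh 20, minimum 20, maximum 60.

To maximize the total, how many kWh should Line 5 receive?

Meeting every minimum uses 0+10+30+10+20 = 70 kWh, leaving 290.
Order the production lines by output per kWh: Line 13 210 > Line 3 180 > Line 5 110 > Line 7 30 > Line 14 20.
Line 13 takes 70 more to reach its cap of 100 → 220 left.
Line 3 takes 150 more to reach its cap of 150 → 70 left.
Only 70 left; Line 5 takes them to reach 80.

80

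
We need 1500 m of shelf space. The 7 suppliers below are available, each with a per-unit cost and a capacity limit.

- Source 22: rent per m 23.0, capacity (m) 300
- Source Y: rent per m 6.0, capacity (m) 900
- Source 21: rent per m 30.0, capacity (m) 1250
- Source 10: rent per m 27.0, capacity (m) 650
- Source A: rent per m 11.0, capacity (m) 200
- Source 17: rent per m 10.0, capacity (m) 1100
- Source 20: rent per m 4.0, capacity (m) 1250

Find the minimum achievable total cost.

6500

Cheapest first:
Source 20 at 4.0: take all 1250 m ; 250 still needed.
Source Y at 6.0: take 250 of its 900 ; requirement met.
Source 17, Source A, Source 22, Source 10, Source 21: unused.
Cost = 1250×4.0 + 250×6.0 = 6500.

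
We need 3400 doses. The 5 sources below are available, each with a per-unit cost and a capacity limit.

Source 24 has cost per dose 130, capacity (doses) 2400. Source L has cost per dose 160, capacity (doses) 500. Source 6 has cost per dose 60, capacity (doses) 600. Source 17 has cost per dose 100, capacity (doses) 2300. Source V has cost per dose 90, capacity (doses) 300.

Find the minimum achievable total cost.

Use sources in increasing cost order.
Source 6 (60): use full 600 — 2800 doses to go.
Take 300 from Source V at 90 — need 2500 more.
Take 2300 from Source 17 at 100 — need 200 more.
Take 200 from Source 24 at 130 to finish.
Source L: unused.
Cost = 600×60 + 300×90 + 2300×100 + 200×130 = 319000.

319000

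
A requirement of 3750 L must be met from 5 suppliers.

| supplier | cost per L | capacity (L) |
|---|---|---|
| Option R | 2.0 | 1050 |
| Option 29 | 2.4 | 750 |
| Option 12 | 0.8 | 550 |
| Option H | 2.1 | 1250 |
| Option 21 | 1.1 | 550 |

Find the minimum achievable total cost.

Use suppliers in increasing cost order.
Option 12 at 0.8: take all 550 L ; 3200 still needed.
Option 21 at 1.1: take all 550 L ; 2650 still needed.
Option R at 2.0: take all 1050 L ; 1600 still needed.
Option H (2.1): use full 1250 ; 350 L to go.
Take 350 from Option 29 at 2.4 to finish.
Cost = 550×0.8 + 550×1.1 + 1050×2.0 + 1250×2.1 + 350×2.4 = 6610.

6610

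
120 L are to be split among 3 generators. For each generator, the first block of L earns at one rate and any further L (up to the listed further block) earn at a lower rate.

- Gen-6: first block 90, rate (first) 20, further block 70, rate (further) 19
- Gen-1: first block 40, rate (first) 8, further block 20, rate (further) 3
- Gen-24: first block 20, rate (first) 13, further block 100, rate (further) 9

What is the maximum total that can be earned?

Rank every tier by rate: Gen-6/first 20 > Gen-6/second 19 > Gen-24/first 13 > Gen-24/second 9 > Gen-1/first 8 > Gen-1/second 3.
Fill Gen-6 first block (90 at 20) ; 30 left.
30 remain; put them into Gen-6 second at 19.
Total = 20×90 + 19×30 = 2370.

2370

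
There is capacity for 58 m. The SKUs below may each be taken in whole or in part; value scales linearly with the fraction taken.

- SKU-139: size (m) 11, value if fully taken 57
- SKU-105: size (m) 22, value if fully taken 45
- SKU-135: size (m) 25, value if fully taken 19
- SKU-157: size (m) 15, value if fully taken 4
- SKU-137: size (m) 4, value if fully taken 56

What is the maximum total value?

173.96

Rank by value-to-size ratio: SKU-137 56/4≈14, SKU-139 57/11≈5.18, SKU-105 45/22≈2.05, SKU-135 19/25≈0.76, SKU-157 4/15≈0.267.
SKU-137: take in full, 4 m for value 56 → 54 left.
All 11 m of SKU-139 fit (value 57) → 43 remain.
All 22 m of SKU-105 fit (value 45) → 21 remain.
21 m left: a 21/25 share of SKU-135 gives 19×21/25 = 15.96.
Total value = 173.96.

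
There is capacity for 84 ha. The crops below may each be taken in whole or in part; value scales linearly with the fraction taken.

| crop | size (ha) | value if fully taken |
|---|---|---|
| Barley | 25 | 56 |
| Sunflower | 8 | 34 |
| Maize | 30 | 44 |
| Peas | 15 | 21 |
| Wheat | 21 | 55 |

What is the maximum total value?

Sort by value density: Sunflower 34/8≈4.25, Wheat 55/21≈2.62, Barley 56/25≈2.24, Maize 44/30≈1.47, Peas 21/15≈1.4.
Take all of Sunflower (8 ha, value 34) → 76 ha left.
All 21 ha of Wheat fit (value 55) → 55 remain.
Barley: take in full, 25 ha for value 56 → 30 left.
Take all of Maize (30 ha, value 44) → 0 ha left.
Total value = 189.

189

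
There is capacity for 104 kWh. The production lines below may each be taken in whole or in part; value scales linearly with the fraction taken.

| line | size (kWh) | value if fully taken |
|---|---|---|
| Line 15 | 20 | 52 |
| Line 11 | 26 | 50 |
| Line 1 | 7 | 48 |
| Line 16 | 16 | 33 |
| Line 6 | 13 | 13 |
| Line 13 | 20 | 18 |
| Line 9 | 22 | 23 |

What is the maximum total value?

Sort by value density: Line 1 48/7≈6.86, Line 15 52/20≈2.6, Line 16 33/16≈2.06, Line 11 50/26≈1.92, Line 9 23/22≈1.05, Line 6 13/13≈1, Line 13 18/20≈0.9.
All 7 kWh of Line 1 fit (value 48) → 97 remain.
All 20 kWh of Line 15 fit (value 52) → 77 remain.
All 16 kWh of Line 16 fit (value 33) → 61 remain.
All 26 kWh of Line 11 fit (value 50) → 35 remain.
Line 9: take in full, 22 kWh for value 23 → 13 left.
Take all of Line 6 (13 kWh, value 13) → 0 kWh left.
Total value = 219.

219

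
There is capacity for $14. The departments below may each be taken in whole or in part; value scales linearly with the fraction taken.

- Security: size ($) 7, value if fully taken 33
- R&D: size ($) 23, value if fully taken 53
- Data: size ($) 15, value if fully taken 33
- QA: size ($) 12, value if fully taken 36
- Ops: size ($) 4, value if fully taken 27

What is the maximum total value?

Rank by value-to-size ratio: Ops 27/4≈6.75, Security 33/7≈4.71, QA 36/12≈3, R&D 53/23≈2.3, Data 33/15≈2.2.
Ops: take in full, 4 $ for value 27 → 10 left.
Take all of Security (7 $, value 33) → 3 $ left.
Fill the last 3 $ with part of QA: 3/12 of it earns 9.
Total value = 69.

69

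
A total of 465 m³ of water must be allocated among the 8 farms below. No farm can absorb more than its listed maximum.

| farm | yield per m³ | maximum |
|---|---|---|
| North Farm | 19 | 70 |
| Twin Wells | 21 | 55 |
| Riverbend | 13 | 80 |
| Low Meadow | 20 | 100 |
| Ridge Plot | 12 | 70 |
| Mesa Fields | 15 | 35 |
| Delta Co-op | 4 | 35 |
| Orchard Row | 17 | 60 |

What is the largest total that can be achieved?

Highest yield per m³ first: Twin Wells 21 > Low Meadow 20 > North Farm 19 > Orchard Row 17 > Mesa Fields 15 > Riverbend 13 > Ridge Plot 12 > Delta Co-op 4.
Twin Wells takes 55 to reach its cap of 55 → 410 left.
Low Meadow: +100 to 100 (cap) → 310 left.
North Farm takes 70 to reach its cap of 70 → 240 left.
Give Orchard Row 60 to hit its cap of 60 → 180 left.
Give Mesa Fields 35 to hit its cap of 35 → 145 left.
Riverbend takes 80 to reach its cap of 80 → 65 left.
Ridge Plot: +65 (room for 70) → 65. Pool exhausted.
Total = 19×70 + 21×55 + 13×80 + 20×100 + 12×65 + 15×35 + 17×60 = 7850.

7850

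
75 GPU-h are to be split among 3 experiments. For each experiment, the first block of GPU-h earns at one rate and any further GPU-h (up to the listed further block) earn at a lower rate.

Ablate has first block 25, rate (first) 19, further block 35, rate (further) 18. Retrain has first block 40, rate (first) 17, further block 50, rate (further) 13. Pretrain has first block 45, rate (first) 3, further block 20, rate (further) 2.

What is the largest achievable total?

Treat each block as its own option and order by rate: Ablate/tier1 19 > Ablate/tier2 18 > Retrain/tier1 17 > Retrain/tier2 13 > Pretrain/tier1 3 > Pretrain/tier2 2.
Ablate/tier1 (19): +25 — 50 left.
Ablate tier2 at 18: fill all 35 — 15 left.
Retrain/tier1: +15 of 40 at 17; pool empty.
Total = 19×25 + 18×35 + 17×15 = 1360.

1360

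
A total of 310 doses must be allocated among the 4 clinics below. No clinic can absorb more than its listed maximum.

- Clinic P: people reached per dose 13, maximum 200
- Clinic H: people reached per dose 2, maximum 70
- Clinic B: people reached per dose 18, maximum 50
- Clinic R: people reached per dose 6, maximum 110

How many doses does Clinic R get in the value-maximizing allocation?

60

Rank by people reached per dose: Clinic B 18 > Clinic P 13 > Clinic R 6 > Clinic H 2.
Clinic B takes 50 to reach its cap of 50 ; 260 left.
Clinic P: +200 to 200 (cap) ; 60 left.
Clinic R: +60 (room for 110) → 60. Pool exhausted.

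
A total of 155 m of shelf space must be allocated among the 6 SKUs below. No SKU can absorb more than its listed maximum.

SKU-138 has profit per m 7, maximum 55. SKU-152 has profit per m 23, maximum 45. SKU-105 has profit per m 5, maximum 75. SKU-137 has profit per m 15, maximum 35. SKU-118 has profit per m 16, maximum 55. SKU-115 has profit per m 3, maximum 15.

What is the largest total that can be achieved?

2580

Rank by profit per m: SKU-152 23 > SKU-118 16 > SKU-137 15 > SKU-138 7 > SKU-105 5 > SKU-115 3.
SKU-152 takes 45 to reach its cap of 45 ; 110 left.
SKU-118 takes 55 to reach its cap of 55 ; 55 left.
Give SKU-137 35 to hit its cap of 35 ; 20 left.
SKU-138 has room for 55 but only 20 remain, so it gets 20.
Total = 7×20 + 23×45 + 15×35 + 16×55 = 2580.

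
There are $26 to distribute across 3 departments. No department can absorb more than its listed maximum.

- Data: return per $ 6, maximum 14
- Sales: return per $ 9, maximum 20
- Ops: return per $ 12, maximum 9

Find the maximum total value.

Order the departments by return per $: Ops 12 > Sales 9 > Data 6.
Ops: +9 to 9 (cap) — 17 left.
Sales: +17 (room for 20) → 17. Pool exhausted.
Total = 9×17 + 12×9 = 261.

261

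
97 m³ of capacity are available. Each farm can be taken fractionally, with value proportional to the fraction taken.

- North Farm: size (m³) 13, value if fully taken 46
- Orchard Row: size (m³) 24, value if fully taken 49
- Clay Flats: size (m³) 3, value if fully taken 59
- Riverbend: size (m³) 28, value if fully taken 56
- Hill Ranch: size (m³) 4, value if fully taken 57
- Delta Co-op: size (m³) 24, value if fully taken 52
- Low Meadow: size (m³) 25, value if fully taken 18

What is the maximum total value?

319.72

Rank by value-to-size ratio: Clay Flats 59/3≈19.7, Hill Ranch 57/4≈14.2, North Farm 46/13≈3.54, Delta Co-op 52/24≈2.17, Orchard Row 49/24≈2.04, Riverbend 56/28≈2, Low Meadow 18/25≈0.72.
Clay Flats: take in full, 3 m³ for value 59 — 94 left.
Hill Ranch: take in full, 4 m³ for value 57 — 90 left.
Take all of North Farm (13 m³, value 46) — 77 m³ left.
All 24 m³ of Delta Co-op fit (value 52) — 53 remain.
All 24 m³ of Orchard Row fit (value 49) — 29 remain.
Take all of Riverbend (28 m³, value 56) — 1 m³ left.
Fill the last 1 m³ with part of Low Meadow: 1/25 of it earns 0.72.
Total value = 319.72.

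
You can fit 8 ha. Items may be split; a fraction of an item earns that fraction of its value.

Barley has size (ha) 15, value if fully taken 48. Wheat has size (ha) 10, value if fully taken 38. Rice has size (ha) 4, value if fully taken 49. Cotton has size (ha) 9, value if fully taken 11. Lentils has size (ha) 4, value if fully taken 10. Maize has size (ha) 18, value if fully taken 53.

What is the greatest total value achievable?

64.2

Best value per unit of size first: Rice 49/4≈12.2, Wheat 38/10≈3.8, Barley 48/15≈3.2, Maize 53/18≈2.94, Lentils 10/4≈2.5, Cotton 11/9≈1.22.
Take all of Rice (4 ha, value 49) — 4 ha left.
4 ha left: a 4/10 share of Wheat gives 38×4/10 = 15.2.
Total value = 64.2.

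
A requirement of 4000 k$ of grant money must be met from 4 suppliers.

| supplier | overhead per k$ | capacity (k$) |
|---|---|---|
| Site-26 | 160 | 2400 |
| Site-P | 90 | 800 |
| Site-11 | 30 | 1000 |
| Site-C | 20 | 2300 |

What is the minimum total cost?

Cheapest first:
Take 2300 from Site-C at 20 ; need 1700 more.
Site-11 (30): use full 1000 ; 700 k$ to go.
Site-P (90): take the remaining 700 ; done.
Site-26: unused.
Cost = 2300×20 + 1000×30 + 700×90 = 139000.

139000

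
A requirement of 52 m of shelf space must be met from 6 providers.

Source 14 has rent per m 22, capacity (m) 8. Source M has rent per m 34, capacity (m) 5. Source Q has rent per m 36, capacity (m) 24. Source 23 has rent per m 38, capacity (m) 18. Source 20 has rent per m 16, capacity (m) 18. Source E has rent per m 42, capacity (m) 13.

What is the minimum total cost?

Use providers in increasing cost order.
Source 20 at 16: take all 18 m → 34 still needed.
Source 14 (22): use full 8 → 26 m to go.
Source M (34): use full 5 → 21 m to go.
Take 21 from Source Q at 36 to finish.
Source 23, Source E: unused.
Cost = 18×16 + 8×22 + 5×34 + 21×36 = 1390.

1390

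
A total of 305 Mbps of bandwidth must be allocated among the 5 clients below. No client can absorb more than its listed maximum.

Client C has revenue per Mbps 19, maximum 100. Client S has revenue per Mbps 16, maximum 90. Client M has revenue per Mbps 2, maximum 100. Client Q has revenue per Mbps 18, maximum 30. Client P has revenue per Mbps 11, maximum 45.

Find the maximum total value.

4455

Rank by revenue per Mbps: Client C 19 > Client Q 18 > Client S 16 > Client P 11 > Client M 2.
Client C: +100 to 100 (cap) ; 205 left.
Client Q takes 30 to reach its cap of 30 ; 175 left.
Give Client S 90 to hit its cap of 90 ; 85 left.
Client P takes 45 to reach its cap of 45 ; 40 left.
Only 40 left; Client M takes them to reach 40.
Total = 19×100 + 16×90 + 2×40 + 18×30 + 11×45 = 4455.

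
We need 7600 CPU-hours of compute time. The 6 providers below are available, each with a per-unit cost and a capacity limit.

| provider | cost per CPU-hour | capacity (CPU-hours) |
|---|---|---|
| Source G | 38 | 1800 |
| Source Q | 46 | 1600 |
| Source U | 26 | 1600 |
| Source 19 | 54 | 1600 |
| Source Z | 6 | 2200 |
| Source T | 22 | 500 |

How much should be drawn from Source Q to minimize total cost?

1500

Use providers in increasing cost order.
Source Z (6): use full 2200 ; 5400 CPU-hours to go.
Take 500 from Source T at 22 ; need 4900 more.
Take 1600 from Source U at 26 ; need 3300 more.
Source G (38): use full 1800 ; 1500 CPU-hours to go.
Source Q at 46: take 1500 of its 1600 ; requirement met.
Source 19: unused.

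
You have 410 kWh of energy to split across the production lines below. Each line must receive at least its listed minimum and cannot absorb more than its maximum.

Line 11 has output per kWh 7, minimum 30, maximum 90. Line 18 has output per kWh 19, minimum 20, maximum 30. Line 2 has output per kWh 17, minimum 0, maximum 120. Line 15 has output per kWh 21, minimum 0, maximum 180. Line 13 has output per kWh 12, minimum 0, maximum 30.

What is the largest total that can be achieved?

Meeting every minimum uses 30+20+0+0+0 = 50 kWh, leaving 360.
Rank by output per kWh: Line 15 21 > Line 18 19 > Line 2 17 > Line 13 12 > Line 11 7.
Line 15: +180 to 180 (cap) → 180 left.
Line 18: +10 to 30 (cap) → 170 left.
Line 2 takes 120 more to reach its cap of 120 → 50 left.
Line 13 takes 30 more to reach its cap of 30 → 20 left.
Line 11 has room for 60 more but only 20 remain, so it gets 50.
Total = 7×50 + 19×30 + 17×120 + 21×180 + 12×30 = 7100.

7100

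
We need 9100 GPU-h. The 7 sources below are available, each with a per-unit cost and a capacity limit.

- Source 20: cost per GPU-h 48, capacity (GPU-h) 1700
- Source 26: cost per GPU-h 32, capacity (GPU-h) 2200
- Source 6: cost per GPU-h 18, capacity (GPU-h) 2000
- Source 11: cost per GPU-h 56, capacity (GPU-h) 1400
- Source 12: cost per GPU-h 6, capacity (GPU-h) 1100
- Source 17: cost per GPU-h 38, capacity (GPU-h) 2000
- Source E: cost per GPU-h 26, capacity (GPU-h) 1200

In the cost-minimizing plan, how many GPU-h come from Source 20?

Cheapest first:
Source 12 (6): use full 1100 → 8000 GPU-h to go.
Source 6 at 18: take all 2000 GPU-h → 6000 still needed.
Source E (26): use full 1200 → 4800 GPU-h to go.
Source 26 (32): use full 2200 → 2600 GPU-h to go.
Source 17 (38): use full 2000 → 600 GPU-h to go.
Source 20 at 48: take 600 of its 1700 → requirement met.
Source 11: unused.

600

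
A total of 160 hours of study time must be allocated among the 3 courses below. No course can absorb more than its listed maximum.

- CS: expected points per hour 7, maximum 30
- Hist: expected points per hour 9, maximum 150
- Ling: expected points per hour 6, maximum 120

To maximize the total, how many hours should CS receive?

Highest expected points per hour first: Hist 9 > CS 7 > Ling 6.
Hist takes 150 to reach its cap of 150 ; 10 left.
CS has room for 30 but only 10 remain, so it gets 10.

10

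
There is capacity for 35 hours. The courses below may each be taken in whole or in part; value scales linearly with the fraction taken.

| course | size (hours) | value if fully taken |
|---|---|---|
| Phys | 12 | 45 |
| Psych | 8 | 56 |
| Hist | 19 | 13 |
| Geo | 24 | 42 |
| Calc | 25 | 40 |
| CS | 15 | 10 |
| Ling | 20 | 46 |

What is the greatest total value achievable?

Sort by value density: Psych 56/8≈7, Phys 45/12≈3.75, Ling 46/20≈2.3, Geo 42/24≈1.75, Calc 40/25≈1.6, Hist 13/19≈0.684, CS 10/15≈0.667.
Take all of Psych (8 hours, value 56) — 27 hours left.
Phys: take in full, 12 hours for value 45 — 15 left.
Fill the last 15 hours with part of Ling: 15/20 of it earns 34.5.
Total value = 135.5.

135.5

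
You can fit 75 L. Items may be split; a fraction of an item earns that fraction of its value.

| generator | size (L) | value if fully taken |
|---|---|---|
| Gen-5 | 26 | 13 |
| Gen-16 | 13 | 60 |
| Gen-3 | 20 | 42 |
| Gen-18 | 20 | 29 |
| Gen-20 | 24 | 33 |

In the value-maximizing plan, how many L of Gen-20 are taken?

Rank by value-to-size ratio: Gen-16 60/13≈4.62, Gen-3 42/20≈2.1, Gen-18 29/20≈1.45, Gen-20 33/24≈1.38, Gen-5 13/26≈0.5.
Gen-16: take in full, 13 L for value 60 ; 62 left.
Take all of Gen-3 (20 L, value 42) ; 42 L left.
All 20 L of Gen-18 fit (value 29) ; 22 remain.
Fill the last 22 L with part of Gen-20: 22/24 of it earns 30.25.

22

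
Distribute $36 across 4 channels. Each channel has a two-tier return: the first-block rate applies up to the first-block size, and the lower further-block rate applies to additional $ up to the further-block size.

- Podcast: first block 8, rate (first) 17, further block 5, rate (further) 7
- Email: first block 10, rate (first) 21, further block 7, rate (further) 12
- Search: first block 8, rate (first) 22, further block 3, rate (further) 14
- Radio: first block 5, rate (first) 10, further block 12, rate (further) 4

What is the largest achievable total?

648

Order all 8 blocks by rate: Search/tier1 22 > Email/tier1 21 > Podcast/tier1 17 > Search/tier2 14 > Email/tier2 12 > Radio/tier1 10 > Podcast/tier2 7 > Radio/tier2 4.
Fill Search tier1 block (8 at 22) → 28 left.
Fill Email tier1 block (10 at 21) → 18 left.
Fill Podcast tier1 block (8 at 17) → 10 left.
Fill Search tier2 block (3 at 14) → 7 left.
Email tier2 at 12: fill all 7 → 0 left.
Total = 22×8 + 21×10 + 17×8 + 14×3 + 12×7 = 648.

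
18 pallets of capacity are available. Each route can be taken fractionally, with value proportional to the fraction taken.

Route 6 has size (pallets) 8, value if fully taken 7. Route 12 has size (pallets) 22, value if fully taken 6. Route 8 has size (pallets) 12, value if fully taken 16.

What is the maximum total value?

21.25

Rank by value-to-size ratio: Route 8 16/12≈1.33, Route 6 7/8≈0.875, Route 12 6/22≈0.273.
Take all of Route 8 (12 pallets, value 16) ; 6 pallets left.
Only 6 pallets remain; take 6/8 of Route 6 for value 7×6/8 = 5.25.
Total value = 21.25.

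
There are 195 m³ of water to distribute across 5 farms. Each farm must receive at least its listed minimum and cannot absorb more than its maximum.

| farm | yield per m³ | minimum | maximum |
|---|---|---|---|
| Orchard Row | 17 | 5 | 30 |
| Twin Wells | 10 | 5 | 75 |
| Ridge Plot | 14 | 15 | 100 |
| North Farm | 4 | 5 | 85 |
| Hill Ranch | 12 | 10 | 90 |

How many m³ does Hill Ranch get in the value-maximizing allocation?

55

Meeting every minimum uses 5+5+15+5+10 = 40 m³, leaving 155.
Order the farms by yield per m³: Orchard Row 17 > Ridge Plot 14 > Hill Ranch 12 > Twin Wells 10 > North Farm 4.
Orchard Row takes 25 more to reach its cap of 30 ; 130 left.
Ridge Plot takes 85 more to reach its cap of 100 ; 45 left.
Hill Ranch has room for 80 more but only 45 remain, so it gets 55.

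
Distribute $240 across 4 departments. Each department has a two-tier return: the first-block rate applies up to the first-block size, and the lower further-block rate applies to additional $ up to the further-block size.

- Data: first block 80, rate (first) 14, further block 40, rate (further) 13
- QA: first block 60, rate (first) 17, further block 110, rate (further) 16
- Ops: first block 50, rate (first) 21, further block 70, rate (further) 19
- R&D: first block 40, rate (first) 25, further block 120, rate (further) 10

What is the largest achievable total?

4720

Treat each block as its own option and order by rate: R&D/T1 25 > Ops/T1 21 > Ops/T2 19 > QA/T1 17 > QA/T2 16 > Data/T1 14 > Data/T2 13 > R&D/T2 10.
R&D T1 at 25: fill all 40 — 200 left.
Ops T1 at 21: fill all 50 — 150 left.
Fill Ops T2 block (70 at 19) — 80 left.
QA T1 at 17: fill all 60 — 20 left.
QA T2 at 16: only 20 left, fill 20.
Total = 25×40 + 21×50 + 19×70 + 17×60 + 16×20 = 4720.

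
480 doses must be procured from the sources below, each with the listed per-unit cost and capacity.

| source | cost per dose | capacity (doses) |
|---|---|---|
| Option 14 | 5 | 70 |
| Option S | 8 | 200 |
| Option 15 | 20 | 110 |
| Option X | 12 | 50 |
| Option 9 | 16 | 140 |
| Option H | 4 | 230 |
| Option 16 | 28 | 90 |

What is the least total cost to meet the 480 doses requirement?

2710

Use sources in increasing cost order.
Option H (4): use full 230 → 250 doses to go.
Option 14 at 5: take all 70 doses → 180 still needed.
Take 180 from Option S at 8 to finish.
Option X, Option 9, Option 15, Option 16: unused.
Cost = 230×4 + 70×5 + 180×8 = 2710.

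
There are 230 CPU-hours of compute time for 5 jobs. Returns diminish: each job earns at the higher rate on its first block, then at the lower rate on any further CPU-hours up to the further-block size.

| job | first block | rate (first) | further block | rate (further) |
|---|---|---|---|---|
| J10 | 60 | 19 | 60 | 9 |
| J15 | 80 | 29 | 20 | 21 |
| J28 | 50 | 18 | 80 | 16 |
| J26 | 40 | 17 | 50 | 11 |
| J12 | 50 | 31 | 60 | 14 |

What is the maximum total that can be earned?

Order all 10 blocks by rate: J12/T1 31 > J15/T1 29 > J15/T2 21 > J10/T1 19 > J28/T1 18 > J26/T1 17 > J28/T2 16 > J12/T2 14 > J26/T2 11 > J10/T2 9.
Fill J12 T1 block (50 at 31) ; 180 left.
J15 T1 at 29: fill all 80 ; 100 left.
Fill J15 T2 block (20 at 21) ; 80 left.
Fill J10 T1 block (60 at 19) ; 20 left.
J28/T1: +20 of 50 at 18; pool empty.
Total = 31×50 + 29×80 + 21×20 + 19×60 + 18×20 = 5790.

5790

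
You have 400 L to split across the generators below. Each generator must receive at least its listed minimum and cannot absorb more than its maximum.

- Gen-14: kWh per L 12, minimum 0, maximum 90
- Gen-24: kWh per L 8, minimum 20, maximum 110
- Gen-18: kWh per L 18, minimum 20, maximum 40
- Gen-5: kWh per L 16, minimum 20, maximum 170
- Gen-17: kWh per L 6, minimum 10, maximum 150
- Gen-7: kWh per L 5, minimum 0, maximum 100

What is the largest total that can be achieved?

Meeting every minimum uses 0+20+20+20+10+0 = 70 L, leaving 330.
Highest kWh per L first: Gen-18 18 > Gen-5 16 > Gen-14 12 > Gen-24 8 > Gen-17 6 > Gen-7 5.
Gen-18: +20 to 40 (cap) ; 310 left.
Gen-5: +150 to 170 (cap) ; 160 left.
Gen-14 takes 90 more to reach its cap of 90 ; 70 left.
Gen-24: +70 (room for 90) → 90. Pool exhausted.
Total = 12×90 + 8×90 + 18×40 + 16×170 + 6×10 = 5300.

5300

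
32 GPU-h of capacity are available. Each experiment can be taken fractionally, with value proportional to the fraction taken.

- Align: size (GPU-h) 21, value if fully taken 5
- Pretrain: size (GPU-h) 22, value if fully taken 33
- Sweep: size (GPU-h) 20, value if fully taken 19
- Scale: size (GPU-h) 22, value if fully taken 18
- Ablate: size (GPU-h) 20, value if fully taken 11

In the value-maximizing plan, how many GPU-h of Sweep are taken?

Best value per unit of size first: Pretrain 33/22≈1.5, Sweep 19/20≈0.95, Scale 18/22≈0.818, Ablate 11/20≈0.55, Align 5/21≈0.238.
Pretrain: take in full, 22 GPU-h for value 33 → 10 left.
10 GPU-h left: a 10/20 share of Sweep gives 19×10/20 = 9.5.

10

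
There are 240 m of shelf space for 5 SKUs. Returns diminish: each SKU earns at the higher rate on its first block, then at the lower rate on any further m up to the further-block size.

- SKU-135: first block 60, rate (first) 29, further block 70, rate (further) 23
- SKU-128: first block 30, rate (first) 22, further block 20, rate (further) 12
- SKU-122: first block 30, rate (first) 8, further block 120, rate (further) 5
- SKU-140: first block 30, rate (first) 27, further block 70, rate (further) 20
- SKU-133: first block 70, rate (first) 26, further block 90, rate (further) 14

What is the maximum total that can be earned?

6200

Order all 10 blocks by rate: SKU-135/tier1 29 > SKU-140/tier1 27 > SKU-133/tier1 26 > SKU-135/tier2 23 > SKU-128/tier1 22 > SKU-140/tier2 20 > SKU-133/tier2 14 > SKU-128/tier2 12 > SKU-122/tier1 8 > SKU-122/tier2 5.
SKU-135 tier1 at 29: fill all 60 ; 180 left.
Fill SKU-140 tier1 block (30 at 27) ; 150 left.
SKU-133 tier1 at 26: fill all 70 ; 80 left.
Fill SKU-135 tier2 block (70 at 23) ; 10 left.
10 remain; put them into SKU-128 tier1 at 22.
Total = 29×60 + 27×30 + 26×70 + 23×70 + 22×10 = 6200.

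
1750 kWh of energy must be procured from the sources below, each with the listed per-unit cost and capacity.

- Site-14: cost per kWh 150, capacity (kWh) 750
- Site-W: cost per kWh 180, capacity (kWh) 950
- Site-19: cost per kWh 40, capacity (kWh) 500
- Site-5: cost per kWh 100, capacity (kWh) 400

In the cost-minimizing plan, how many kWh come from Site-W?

Use sources in increasing cost order.
Site-19 at 40: take all 500 kWh → 1250 still needed.
Site-5 (100): use full 400 → 850 kWh to go.
Site-14 (150): use full 750 → 100 kWh to go.
Site-W at 180: take 100 of its 950 → requirement met.

100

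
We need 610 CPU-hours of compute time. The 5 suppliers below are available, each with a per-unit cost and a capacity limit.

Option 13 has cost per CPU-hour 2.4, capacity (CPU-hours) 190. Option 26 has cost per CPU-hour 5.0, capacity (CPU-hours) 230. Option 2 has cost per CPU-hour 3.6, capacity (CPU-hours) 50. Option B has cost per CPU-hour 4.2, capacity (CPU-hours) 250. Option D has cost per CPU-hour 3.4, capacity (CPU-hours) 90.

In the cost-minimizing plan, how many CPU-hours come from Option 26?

Fill from the cheapest supplier first.
Option 13 (2.4): use full 190 — 420 CPU-hours to go.
Option D (3.4): use full 90 — 330 CPU-hours to go.
Take 50 from Option 2 at 3.6 — need 280 more.
Take 250 from Option B at 4.2 — need 30 more.
Take 30 from Option 26 at 5.0 to finish.

30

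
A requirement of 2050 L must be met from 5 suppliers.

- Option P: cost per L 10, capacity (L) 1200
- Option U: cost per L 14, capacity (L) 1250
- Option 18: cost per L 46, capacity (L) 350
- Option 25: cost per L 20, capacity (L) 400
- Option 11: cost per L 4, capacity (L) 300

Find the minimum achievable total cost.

20900

Fill from the cheapest supplier first.
Take 300 from Option 11 at 4 — need 1750 more.
Take 1200 from Option P at 10 — need 550 more.
Option U at 14: take 550 of its 1250 — requirement met.
Option 25, Option 18: unused.
Cost = 300×4 + 1200×10 + 550×14 = 20900.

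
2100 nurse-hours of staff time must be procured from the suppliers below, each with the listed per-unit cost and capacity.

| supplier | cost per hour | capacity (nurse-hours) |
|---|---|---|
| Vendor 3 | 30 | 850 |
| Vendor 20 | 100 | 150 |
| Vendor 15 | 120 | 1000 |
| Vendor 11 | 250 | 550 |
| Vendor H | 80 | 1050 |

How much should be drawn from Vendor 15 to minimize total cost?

50

Cheapest first:
Vendor 3 at 30: take all 850 nurse-hours ; 1250 still needed.
Take 1050 from Vendor H at 80 ; need 200 more.
Vendor 20 at 100: take all 150 nurse-hours ; 50 still needed.
Take 50 from Vendor 15 at 120 to finish.
Vendor 11: unused.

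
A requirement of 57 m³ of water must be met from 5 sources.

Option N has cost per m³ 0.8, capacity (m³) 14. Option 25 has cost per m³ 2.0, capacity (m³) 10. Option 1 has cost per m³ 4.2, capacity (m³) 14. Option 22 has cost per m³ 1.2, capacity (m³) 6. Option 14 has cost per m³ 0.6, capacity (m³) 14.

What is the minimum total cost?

Fill from the cheapest source first.
Take 14 from Option 14 at 0.6 — need 43 more.
Option N (0.8): use full 14 — 29 m³ to go.
Take 6 from Option 22 at 1.2 — need 23 more.
Option 25 (2.0): use full 10 — 13 m³ to go.
Option 1 (4.2): take the remaining 13 — done.
Cost = 14×0.6 + 14×0.8 + 6×1.2 + 10×2.0 + 13×4.2 = 101.4.

101.4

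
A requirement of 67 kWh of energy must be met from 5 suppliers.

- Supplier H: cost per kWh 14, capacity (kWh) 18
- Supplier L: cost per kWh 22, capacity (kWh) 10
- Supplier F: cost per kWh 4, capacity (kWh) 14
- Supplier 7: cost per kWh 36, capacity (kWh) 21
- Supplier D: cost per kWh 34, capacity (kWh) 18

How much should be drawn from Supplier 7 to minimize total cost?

7

Use suppliers in increasing cost order.
Supplier F at 4: take all 14 kWh ; 53 still needed.
Supplier H (14): use full 18 ; 35 kWh to go.
Supplier L (22): use full 10 ; 25 kWh to go.
Supplier D at 34: take all 18 kWh ; 7 still needed.
Supplier 7 at 36: take 7 of its 21 ; requirement met.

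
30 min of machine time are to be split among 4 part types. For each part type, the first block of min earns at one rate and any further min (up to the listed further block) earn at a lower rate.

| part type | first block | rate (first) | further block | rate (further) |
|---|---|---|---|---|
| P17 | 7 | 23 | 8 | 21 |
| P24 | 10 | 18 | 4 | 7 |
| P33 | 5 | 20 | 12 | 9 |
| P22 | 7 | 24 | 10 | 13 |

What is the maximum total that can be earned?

Order all 8 blocks by rate: P22/tier1 24 > P17/tier1 23 > P17/tier2 21 > P33/tier1 20 > P24/tier1 18 > P22/tier2 13 > P33/tier2 9 > P24/tier2 7.
Fill P22 tier1 block (7 at 24) ; 23 left.
P17/tier1 (23): +7 ; 16 left.
P17/tier2 (21): +8 ; 8 left.
P33 tier1 at 20: fill all 5 ; 3 left.
P24 tier1 at 18: only 3 left, fill 3.
Total = 24×7 + 23×7 + 21×8 + 20×5 + 18×3 = 651.

651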